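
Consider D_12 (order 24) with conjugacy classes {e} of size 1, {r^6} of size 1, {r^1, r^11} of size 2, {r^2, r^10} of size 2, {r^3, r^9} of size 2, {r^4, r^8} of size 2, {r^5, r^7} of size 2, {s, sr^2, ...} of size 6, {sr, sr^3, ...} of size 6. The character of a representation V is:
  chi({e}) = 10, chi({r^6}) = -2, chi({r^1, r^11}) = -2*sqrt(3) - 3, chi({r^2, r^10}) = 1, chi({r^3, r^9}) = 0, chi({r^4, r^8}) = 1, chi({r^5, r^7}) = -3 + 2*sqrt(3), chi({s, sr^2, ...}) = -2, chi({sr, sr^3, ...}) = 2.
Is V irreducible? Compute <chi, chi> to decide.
Not irreducible (reducible): <chi, chi> = 10 > 1.

Working: <chi, chi> = (1/|G|) sum_C |C| * |chi(C)|^2 = (1/24)[1*|10|^2 + 1*|-2|^2 + 2*|-2*sqrt(3) - 3|^2 + 2*|1|^2 + 2*|0|^2 + 2*|1|^2 + 2*|-3 + 2*sqrt(3)|^2 + 6*|-2|^2 + 6*|2|^2]
  = (1/24)[(100) + (4) + (24*sqrt(3) + 42) + (2) + (0) + (2) + (42 - 24*sqrt(3)) + (24) + (24)] = 240/24 = 10.
A character is irreducible iff <chi, chi> = 1, so this representation is reducible.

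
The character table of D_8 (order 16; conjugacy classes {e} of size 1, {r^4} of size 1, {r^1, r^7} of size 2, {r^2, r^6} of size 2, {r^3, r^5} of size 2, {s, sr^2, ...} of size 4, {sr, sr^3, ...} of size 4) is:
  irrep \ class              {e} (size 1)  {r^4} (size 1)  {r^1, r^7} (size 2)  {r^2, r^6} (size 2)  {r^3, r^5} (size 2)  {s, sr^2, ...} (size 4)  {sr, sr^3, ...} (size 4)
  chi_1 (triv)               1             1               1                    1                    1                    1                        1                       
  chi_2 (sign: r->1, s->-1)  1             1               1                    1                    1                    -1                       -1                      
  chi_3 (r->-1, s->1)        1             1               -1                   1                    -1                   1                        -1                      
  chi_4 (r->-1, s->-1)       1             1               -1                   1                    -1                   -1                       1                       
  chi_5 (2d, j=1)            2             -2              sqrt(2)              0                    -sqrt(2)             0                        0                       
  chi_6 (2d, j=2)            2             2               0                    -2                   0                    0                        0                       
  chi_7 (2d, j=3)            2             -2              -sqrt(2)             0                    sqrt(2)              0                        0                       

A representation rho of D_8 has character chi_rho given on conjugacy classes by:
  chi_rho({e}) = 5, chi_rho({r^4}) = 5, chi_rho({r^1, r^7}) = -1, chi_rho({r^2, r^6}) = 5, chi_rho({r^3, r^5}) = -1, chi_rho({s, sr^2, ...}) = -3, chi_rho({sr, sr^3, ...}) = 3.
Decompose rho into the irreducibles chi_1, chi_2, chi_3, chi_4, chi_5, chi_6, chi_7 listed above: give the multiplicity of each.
Multiplicities: chi_1: 1, chi_2: 1, chi_3: 0, chi_4: 3, chi_5: 0, chi_6: 0, chi_7: 0.

Proof sketch: Use <chi_rho, chi> = (1/|G|) sum_C |C| * chi_rho(C) * conj(chi(C)) with |G| = 16 for each irreducible chi in the table:
  <chi_rho, chi_1> = (1/16)[1*(5)*conj(1) + 1*(5)*conj(1) + 2*(-1)*conj(1) + 2*(5)*conj(1) + 2*(-1)*conj(1) + 4*(-3)*conj(1) + 4*(3)*conj(1)]
      = (1/16)[(5) + (5) + (-2) + (10) + (-2) + (-12) + (12)] = 16/16 = 1
  <chi_rho, chi_2> = (1/16)[1*(5)*conj(1) + 1*(5)*conj(1) + 2*(-1)*conj(1) + 2*(5)*conj(1) + 2*(-1)*conj(1) + 4*(-3)*conj(-1) + 4*(3)*conj(-1)]
      = (1/16)[(5) + (5) + (-2) + (10) + (-2) + (12) + (-12)] = 16/16 = 1
  <chi_rho, chi_3> = (1/16)[1*(5)*conj(1) + 1*(5)*conj(1) + 2*(-1)*conj(-1) + 2*(5)*conj(1) + 2*(-1)*conj(-1) + 4*(-3)*conj(1) + 4*(3)*conj(-1)]
      = (1/16)[(5) + (5) + (2) + (10) + (2) + (-12) + (-12)] = 0/16 = 0
  <chi_rho, chi_4> = (1/16)[1*(5)*conj(1) + 1*(5)*conj(1) + 2*(-1)*conj(-1) + 2*(5)*conj(1) + 2*(-1)*conj(-1) + 4*(-3)*conj(-1) + 4*(3)*conj(1)]
      = (1/16)[(5) + (5) + (2) + (10) + (2) + (12) + (12)] = 48/16 = 3
  <chi_rho, chi_5> = (1/16)[1*(5)*conj(2) + 1*(5)*conj(-2) + 2*(-1)*conj(sqrt(2)) + 2*(5)*conj(0) + 2*(-1)*conj(-sqrt(2)) + 4*(-3)*conj(0) + 4*(3)*conj(0)]
      = (1/16)[(10) + (-10) + (-2*sqrt(2)) + (0) + (2*sqrt(2)) + (0) + (0)] = 0/16 = 0
  <chi_rho, chi_6> = (1/16)[1*(5)*conj(2) + 1*(5)*conj(2) + 2*(-1)*conj(0) + 2*(5)*conj(-2) + 2*(-1)*conj(0) + 4*(-3)*conj(0) + 4*(3)*conj(0)]
      = (1/16)[(10) + (10) + (0) + (-20) + (0) + (0) + (0)] = 0/16 = 0
  <chi_rho, chi_7> = (1/16)[1*(5)*conj(2) + 1*(5)*conj(-2) + 2*(-1)*conj(-sqrt(2)) + 2*(5)*conj(0) + 2*(-1)*conj(sqrt(2)) + 4*(-3)*conj(0) + 4*(3)*conj(0)]
      = (1/16)[(10) + (-10) + (2*sqrt(2)) + (0) + (-2*sqrt(2)) + (0) + (0)] = 0/16 = 0
Dimension check: dim(rho) = sum (mult * dim) = 1*1 + 1*1 + 0*1 + 3*1 + 0*2 + 0*2 + 0*2 = 5 = chi_rho(e) = 5.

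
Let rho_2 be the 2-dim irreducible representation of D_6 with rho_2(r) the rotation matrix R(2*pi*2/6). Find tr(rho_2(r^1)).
chi_{rho_2}(r^1) = 2*cos(2*pi*2*1/6) = -1

Proof sketch: rho_2(r^1) is rotation by angle 2*pi*2*1/6, whose trace is 2*cos(2*pi*2*1/6) = -1.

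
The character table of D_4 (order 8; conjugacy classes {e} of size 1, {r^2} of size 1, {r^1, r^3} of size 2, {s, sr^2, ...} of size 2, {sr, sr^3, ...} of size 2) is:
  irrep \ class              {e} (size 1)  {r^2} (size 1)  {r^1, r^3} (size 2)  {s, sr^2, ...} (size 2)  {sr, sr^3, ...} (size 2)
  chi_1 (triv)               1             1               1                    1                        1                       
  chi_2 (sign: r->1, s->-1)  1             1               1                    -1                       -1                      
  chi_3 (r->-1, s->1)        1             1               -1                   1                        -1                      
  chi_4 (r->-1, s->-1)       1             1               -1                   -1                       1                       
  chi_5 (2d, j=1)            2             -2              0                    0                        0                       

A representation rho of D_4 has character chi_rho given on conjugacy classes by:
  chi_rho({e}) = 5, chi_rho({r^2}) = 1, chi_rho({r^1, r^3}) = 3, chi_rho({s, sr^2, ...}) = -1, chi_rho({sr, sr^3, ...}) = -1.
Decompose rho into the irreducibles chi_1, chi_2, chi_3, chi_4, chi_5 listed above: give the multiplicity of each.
Multiplicities: chi_1: 1, chi_2: 2, chi_3: 0, chi_4: 0, chi_5: 1.

Solution. Use <chi_rho, chi> = (1/|G|) sum_C |C| * chi_rho(C) * conj(chi(C)) with |G| = 8 for each irreducible chi in the table:
  <chi_rho, chi_1> = (1/8)[1*(5)*conj(1) + 1*(1)*conj(1) + 2*(3)*conj(1) + 2*(-1)*conj(1) + 2*(-1)*conj(1)]
      = (1/8)[(5) + (1) + (6) + (-2) + (-2)] = 8/8 = 1
  <chi_rho, chi_2> = (1/8)[1*(5)*conj(1) + 1*(1)*conj(1) + 2*(3)*conj(1) + 2*(-1)*conj(-1) + 2*(-1)*conj(-1)]
      = (1/8)[(5) + (1) + (6) + (2) + (2)] = 16/8 = 2
  <chi_rho, chi_3> = (1/8)[1*(5)*conj(1) + 1*(1)*conj(1) + 2*(3)*conj(-1) + 2*(-1)*conj(1) + 2*(-1)*conj(-1)]
      = (1/8)[(5) + (1) + (-6) + (-2) + (2)] = 0/8 = 0
  <chi_rho, chi_4> = (1/8)[1*(5)*conj(1) + 1*(1)*conj(1) + 2*(3)*conj(-1) + 2*(-1)*conj(-1) + 2*(-1)*conj(1)]
      = (1/8)[(5) + (1) + (-6) + (2) + (-2)] = 0/8 = 0
  <chi_rho, chi_5> = (1/8)[1*(5)*conj(2) + 1*(1)*conj(-2) + 2*(3)*conj(0) + 2*(-1)*conj(0) + 2*(-1)*conj(0)]
      = (1/8)[(10) + (-2) + (0) + (0) + (0)] = 8/8 = 1
Dimension check: dim(rho) = sum (mult * dim) = 1*1 + 2*1 + 0*1 + 0*1 + 1*2 = 5 = chi_rho(e) = 5.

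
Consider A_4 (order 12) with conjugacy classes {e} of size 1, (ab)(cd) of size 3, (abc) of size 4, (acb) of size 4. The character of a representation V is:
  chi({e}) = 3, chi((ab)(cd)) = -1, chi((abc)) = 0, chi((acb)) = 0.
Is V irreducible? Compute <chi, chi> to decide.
Irreducible: <chi, chi> = 1.

Working: <chi, chi> = (1/|G|) sum_C |C| * |chi(C)|^2 = (1/12)[1*|3|^2 + 3*|-1|^2 + 4*|0|^2 + 4*|0|^2]
  = (1/12)[(9) + (3) + (0) + (0)] = 12/12 = 1.
(Exp terms are combined using exp(i*s)*conj(exp(i*t)) = exp(i*(s-t)), and sums of them are collapsed using the identity that for every m > 1 the m distinct m-th roots of unity sum to 0, e.g. 1 + exp(2*I*pi/3) + exp(-2*I*pi/3) = 0.)
A character is irreducible iff <chi, chi> = 1, so this representation is irreducible.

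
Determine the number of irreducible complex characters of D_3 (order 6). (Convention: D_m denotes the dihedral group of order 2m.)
3

The number of irreducible complex representations of a finite group equals its number of conjugacy classes. D_3 has 3 conjugacy classes ((n+3)/2 for n odd), so D_3 (order 6) has exactly 3 irreducible complex representations.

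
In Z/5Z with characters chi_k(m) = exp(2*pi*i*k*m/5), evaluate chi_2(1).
chi_2(1) = zeta_5^2 = exp(4*I*pi/5)

Derivation: chi_2(1) = zeta_5^(2*1) = zeta_5^2. Since zeta_5^5 = 1, this equals zeta_5^2 = exp(2*pi*i*2/5) = exp(4*I*pi/5).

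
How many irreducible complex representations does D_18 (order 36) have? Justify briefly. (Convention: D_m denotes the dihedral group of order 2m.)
12

Proof sketch: The number of irreducible complex representations of a finite group equals its number of conjugacy classes. D_18 has 12 conjugacy classes (n/2 + 3 for n even), so D_18 (order 36) has exactly 12 irreducible complex representations.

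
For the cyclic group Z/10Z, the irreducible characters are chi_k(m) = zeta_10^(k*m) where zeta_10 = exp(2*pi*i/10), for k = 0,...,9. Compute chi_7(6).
chi_7(6) = zeta_10^42 = exp(2*I*pi/5)

chi_7(6) = zeta_10^(7*6) = zeta_10^42. Since zeta_10^10 = 1, this equals zeta_10^2 = exp(2*pi*i*2/10) = exp(2*I*pi/5).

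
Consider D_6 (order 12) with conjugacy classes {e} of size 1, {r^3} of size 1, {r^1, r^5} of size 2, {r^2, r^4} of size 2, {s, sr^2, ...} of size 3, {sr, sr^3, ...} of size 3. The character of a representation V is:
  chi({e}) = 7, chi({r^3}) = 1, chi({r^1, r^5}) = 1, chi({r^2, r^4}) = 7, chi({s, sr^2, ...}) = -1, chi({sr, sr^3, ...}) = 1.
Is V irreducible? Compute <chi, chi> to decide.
Not irreducible (reducible): <chi, chi> = 13 > 1.

<chi, chi> = (1/|G|) sum_C |C| * |chi(C)|^2 = (1/12)[1*|7|^2 + 1*|1|^2 + 2*|1|^2 + 2*|7|^2 + 3*|-1|^2 + 3*|1|^2]
  = (1/12)[(49) + (1) + (2) + (98) + (3) + (3)] = 156/12 = 13.
A character is irreducible iff <chi, chi> = 1, so this representation is reducible.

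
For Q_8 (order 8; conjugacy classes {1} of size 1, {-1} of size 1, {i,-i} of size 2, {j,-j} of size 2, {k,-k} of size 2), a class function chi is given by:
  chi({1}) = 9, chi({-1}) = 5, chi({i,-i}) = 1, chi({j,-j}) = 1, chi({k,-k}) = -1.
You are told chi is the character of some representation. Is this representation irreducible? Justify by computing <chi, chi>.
Not irreducible (reducible): <chi, chi> = 14 > 1.

Solution. <chi, chi> = (1/|G|) sum_C |C| * |chi(C)|^2 = (1/8)[1*|9|^2 + 1*|5|^2 + 2*|1|^2 + 2*|1|^2 + 2*|-1|^2]
  = (1/8)[(81) + (25) + (2) + (2) + (2)] = 112/8 = 14.
A character is irreducible iff <chi, chi> = 1, so this representation is reducible.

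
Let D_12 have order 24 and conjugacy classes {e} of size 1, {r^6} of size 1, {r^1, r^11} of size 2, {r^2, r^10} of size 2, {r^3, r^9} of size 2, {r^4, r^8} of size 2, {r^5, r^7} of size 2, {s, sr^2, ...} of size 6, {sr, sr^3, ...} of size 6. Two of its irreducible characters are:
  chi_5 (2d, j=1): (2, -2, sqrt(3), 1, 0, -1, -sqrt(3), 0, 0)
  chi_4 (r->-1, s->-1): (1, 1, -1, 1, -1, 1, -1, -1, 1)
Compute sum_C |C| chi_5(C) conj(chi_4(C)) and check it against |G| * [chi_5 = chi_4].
Sum = 0; so <chi_5, chi_4> = 0 (distinct irreducibles are orthogonal).

Solution. Compute term by term over conjugacy classes (|C| * chi_5(C) * conj(chi_4(C))):
  1*(2)*conj(1) + 1*(-2)*conj(1) + 2*(sqrt(3))*conj(-1) + 2*(1)*conj(1) + 2*(0)*conj(-1) + 2*(-1)*conj(1) + 2*(-sqrt(3))*conj(-1) + 6*(0)*conj(-1) + 6*(0)*conj(1)
  = (2) + (-2) + (-2*sqrt(3)) + (2) + (0) + (-2) + (2*sqrt(3)) + (0) + (0)
  = 0.
Dividing by |G| = 24 gives 0/24 = 0, matching the row-orthogonality relation <chi_5, chi_4> = [chi_5 = chi_4].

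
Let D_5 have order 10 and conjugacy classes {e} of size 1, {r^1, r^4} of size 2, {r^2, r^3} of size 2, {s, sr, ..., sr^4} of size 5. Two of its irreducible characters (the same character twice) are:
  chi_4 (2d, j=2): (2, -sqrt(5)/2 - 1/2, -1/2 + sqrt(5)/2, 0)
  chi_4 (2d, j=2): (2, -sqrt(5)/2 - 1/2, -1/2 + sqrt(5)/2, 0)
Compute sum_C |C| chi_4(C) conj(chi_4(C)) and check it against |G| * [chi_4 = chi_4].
Sum = 10 = |G| = 10; so <chi_4, chi_4> = 1 (norm-1 confirms irreducibility).

Reasoning: Compute term by term over conjugacy classes (|C| * chi_4(C) * conj(chi_4(C))):
  1*(2)*conj(2) + 2*(-sqrt(5)/2 - 1/2)*conj(-sqrt(5)/2 - 1/2) + 2*(-1/2 + sqrt(5)/2)*conj(-1/2 + sqrt(5)/2) + 5*(0)*conj(0)
  = (4) + (sqrt(5) + 3) + (3 - sqrt(5)) + (0)
  = 10.
Dividing by |G| = 10 gives 10/10 = 1, matching the row-orthogonality relation <chi_4, chi_4> = [chi_4 = chi_4].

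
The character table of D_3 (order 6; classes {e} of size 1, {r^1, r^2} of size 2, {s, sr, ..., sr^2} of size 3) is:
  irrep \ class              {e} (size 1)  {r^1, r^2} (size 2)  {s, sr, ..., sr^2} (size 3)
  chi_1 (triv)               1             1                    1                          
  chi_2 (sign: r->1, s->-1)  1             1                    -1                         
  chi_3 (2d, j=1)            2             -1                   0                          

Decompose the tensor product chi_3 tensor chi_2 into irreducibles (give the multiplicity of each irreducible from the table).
chi_3 tensor chi_2 = chi_3 (all other irreducibles have multiplicity 0).

The character of a tensor product is the pointwise product (chi_3 * chi_2)(C) = chi_3(C) * chi_2(C):
  {e}: (2)*(1), {r^1, r^2}: (-1)*(1), {s, sr, ..., sr^2}: (0)*(-1)
so (chi_3 * chi_2) takes values
  {e} -> 2, {r^1, r^2} -> -1, {s, sr, ..., sr^2} -> 0.
Now take the inner product of this character with each irreducible chi from the table, <chi_3*chi_2, chi> = (1/6) sum_C |C| (chi_3*chi_2)(C) conj(chi(C)):
  <chi_3*chi_2, chi_1> = (1/6)[1*(2)*conj(1) + 2*(-1)*conj(1) + 3*(0)*conj(1)]
      = (1/6)[(2) + (-2) + (0)] = 0/6 = 0
  <chi_3*chi_2, chi_2> = (1/6)[1*(2)*conj(1) + 2*(-1)*conj(1) + 3*(0)*conj(-1)]
      = (1/6)[(2) + (-2) + (0)] = 0/6 = 0
  <chi_3*chi_2, chi_3> = (1/6)[1*(2)*conj(2) + 2*(-1)*conj(-1) + 3*(0)*conj(0)]
      = (1/6)[(4) + (2) + (0)] = 6/6 = 1
Hence the multiplicities are chi_3: 1. Dimension check: dim(chi_3)*dim(chi_2) = 2*1 = 2 and sum (mult * dim) = 1*2 = 2.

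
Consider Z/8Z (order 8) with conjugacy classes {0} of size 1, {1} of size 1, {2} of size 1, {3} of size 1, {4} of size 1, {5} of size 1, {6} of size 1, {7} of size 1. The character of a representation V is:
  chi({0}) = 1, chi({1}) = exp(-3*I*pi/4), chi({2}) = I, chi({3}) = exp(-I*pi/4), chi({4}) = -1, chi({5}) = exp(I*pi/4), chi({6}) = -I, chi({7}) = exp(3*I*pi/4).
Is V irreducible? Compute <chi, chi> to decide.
Irreducible: <chi, chi> = 1.

Derivation: <chi, chi> = (1/|G|) sum_C |C| * |chi(C)|^2 = (1/8)[1*|1|^2 + 1*|exp(-3*I*pi/4)|^2 + 1*|I|^2 + 1*|exp(-I*pi/4)|^2 + 1*|-1|^2 + 1*|exp(I*pi/4)|^2 + 1*|-I|^2 + 1*|exp(3*I*pi/4)|^2]
  = (1/8)[(1) + (1) + (1) + (1) + (1) + (1) + (1) + (1)] = 8/8 = 1.
(Exp terms are combined using exp(i*s)*conj(exp(i*t)) = exp(i*(s-t)), and sums of them are collapsed using the identity that for every m > 1 the m distinct m-th roots of unity sum to 0, e.g. 1 + exp(2*I*pi/3) + exp(-2*I*pi/3) = 0.)
A character is irreducible iff <chi, chi> = 1, so this representation is irreducible.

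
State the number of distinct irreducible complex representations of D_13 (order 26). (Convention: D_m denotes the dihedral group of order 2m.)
8

Solution. The number of irreducible complex representations of a finite group equals its number of conjugacy classes. D_13 has 8 conjugacy classes ((n+3)/2 for n odd), so D_13 (order 26) has exactly 8 irreducible complex representations.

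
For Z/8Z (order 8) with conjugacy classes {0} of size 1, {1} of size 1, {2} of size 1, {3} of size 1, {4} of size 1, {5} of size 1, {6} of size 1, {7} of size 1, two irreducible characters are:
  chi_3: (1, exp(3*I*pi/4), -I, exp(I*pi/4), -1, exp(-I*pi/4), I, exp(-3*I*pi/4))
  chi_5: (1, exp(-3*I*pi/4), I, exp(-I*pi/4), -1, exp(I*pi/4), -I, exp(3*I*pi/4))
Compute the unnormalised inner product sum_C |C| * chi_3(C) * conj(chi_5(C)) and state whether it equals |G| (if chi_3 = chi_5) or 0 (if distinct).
Sum = 0; so <chi_3, chi_5> = 0 (distinct irreducibles are orthogonal).

Details: Compute term by term over conjugacy classes (|C| * chi_3(C) * conj(chi_5(C))):
  1*(1)*conj(1) + 1*(exp(3*I*pi/4))*conj(exp(-3*I*pi/4)) + 1*(-I)*conj(I) + 1*(exp(I*pi/4))*conj(exp(-I*pi/4)) + 1*(-1)*conj(-1) + 1*(exp(-I*pi/4))*conj(exp(I*pi/4)) + 1*(I)*conj(-I) + 1*(exp(-3*I*pi/4))*conj(exp(3*I*pi/4))
  = (1) + (-I) + (-1) + (I) + (1) + (-I) + (-1) + (I)
  = 0.
(Exp terms are combined using exp(i*s)*conj(exp(i*t)) = exp(i*(s-t)), and sums of them are collapsed using the identity that for every m > 1 the m distinct m-th roots of unity sum to 0, e.g. 1 + exp(2*I*pi/3) + exp(-2*I*pi/3) = 0.)
Dividing by |G| = 8 gives 0/8 = 0, matching the row-orthogonality relation <chi_3, chi_5> = [chi_3 = chi_5].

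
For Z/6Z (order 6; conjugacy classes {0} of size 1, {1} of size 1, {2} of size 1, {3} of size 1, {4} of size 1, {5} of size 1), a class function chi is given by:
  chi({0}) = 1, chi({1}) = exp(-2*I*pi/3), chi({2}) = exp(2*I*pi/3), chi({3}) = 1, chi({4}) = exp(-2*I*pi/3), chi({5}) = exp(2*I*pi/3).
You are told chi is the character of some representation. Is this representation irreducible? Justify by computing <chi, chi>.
Irreducible: <chi, chi> = 1.

Justification: <chi, chi> = (1/|G|) sum_C |C| * |chi(C)|^2 = (1/6)[1*|1|^2 + 1*|exp(-2*I*pi/3)|^2 + 1*|exp(2*I*pi/3)|^2 + 1*|1|^2 + 1*|exp(-2*I*pi/3)|^2 + 1*|exp(2*I*pi/3)|^2]
  = (1/6)[(1) + (1) + (1) + (1) + (1) + (1)] = 6/6 = 1.
(Exp terms are combined using exp(i*s)*conj(exp(i*t)) = exp(i*(s-t)), and sums of them are collapsed using the identity that for every m > 1 the m distinct m-th roots of unity sum to 0, e.g. 1 + exp(2*I*pi/3) + exp(-2*I*pi/3) = 0.)
A character is irreducible iff <chi, chi> = 1, so this representation is irreducible.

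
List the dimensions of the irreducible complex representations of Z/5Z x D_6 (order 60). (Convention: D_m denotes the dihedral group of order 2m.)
Dimensions: 1, 1, 1, 1, 1, 1, 1, 1, 1, 1, 1, 1, 1, 1, 1, 1, 1, 1, 1, 1, 2, 2, 2, 2, 2, 2, 2, 2, 2, 2

Working: There are 30 irreducibles (= number of conjugacy classes). Their dimensions d_i satisfy sum d_i^2 = |G| = 60: 1 + 1 + 1 + 1 + 1 + 1 + 1 + 1 + 1 + 1 + 1 + 1 + 1 + 1 + 1 + 1 + 1 + 1 + 1 + 1 + 4 + 4 + 4 + 4 + 4 + 4 + 4 + 4 + 4 + 4 = 60. (For the product with Z/5Z: each of the 5 1-dim characters of Z/5Z tensors with each irrep of D_6, giving 5 copies of each D_6-dimension.)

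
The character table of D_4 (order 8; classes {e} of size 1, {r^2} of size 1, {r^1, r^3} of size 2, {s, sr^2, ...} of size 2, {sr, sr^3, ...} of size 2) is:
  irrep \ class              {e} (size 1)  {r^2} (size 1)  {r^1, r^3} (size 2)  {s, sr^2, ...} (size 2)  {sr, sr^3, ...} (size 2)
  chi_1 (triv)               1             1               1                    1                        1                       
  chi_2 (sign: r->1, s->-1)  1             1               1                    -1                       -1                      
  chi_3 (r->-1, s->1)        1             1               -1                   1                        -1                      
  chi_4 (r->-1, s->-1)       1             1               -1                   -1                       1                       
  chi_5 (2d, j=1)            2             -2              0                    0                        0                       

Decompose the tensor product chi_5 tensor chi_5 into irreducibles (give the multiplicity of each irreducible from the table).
chi_5 tensor chi_5 = chi_1 + chi_2 + chi_3 + chi_4 (all other irreducibles have multiplicity 0).

Argument: The character of a tensor product is the pointwise product (chi_5 * chi_5)(C) = chi_5(C) * chi_5(C):
  {e}: (2)*(2), {r^2}: (-2)*(-2), {r^1, r^3}: (0)*(0), {s, sr^2, ...}: (0)*(0), {sr, sr^3, ...}: (0)*(0)
so (chi_5 * chi_5) takes values
  {e} -> 4, {r^2} -> 4, {r^1, r^3} -> 0, {s, sr^2, ...} -> 0, {sr, sr^3, ...} -> 0.
Now take the inner product of this character with each irreducible chi from the table, <chi_5*chi_5, chi> = (1/8) sum_C |C| (chi_5*chi_5)(C) conj(chi(C)):
  <chi_5*chi_5, chi_1> = (1/8)[1*(4)*conj(1) + 1*(4)*conj(1) + 2*(0)*conj(1) + 2*(0)*conj(1) + 2*(0)*conj(1)]
      = (1/8)[(4) + (4) + (0) + (0) + (0)] = 8/8 = 1
  <chi_5*chi_5, chi_2> = (1/8)[1*(4)*conj(1) + 1*(4)*conj(1) + 2*(0)*conj(1) + 2*(0)*conj(-1) + 2*(0)*conj(-1)]
      = (1/8)[(4) + (4) + (0) + (0) + (0)] = 8/8 = 1
  <chi_5*chi_5, chi_3> = (1/8)[1*(4)*conj(1) + 1*(4)*conj(1) + 2*(0)*conj(-1) + 2*(0)*conj(1) + 2*(0)*conj(-1)]
      = (1/8)[(4) + (4) + (0) + (0) + (0)] = 8/8 = 1
  <chi_5*chi_5, chi_4> = (1/8)[1*(4)*conj(1) + 1*(4)*conj(1) + 2*(0)*conj(-1) + 2*(0)*conj(-1) + 2*(0)*conj(1)]
      = (1/8)[(4) + (4) + (0) + (0) + (0)] = 8/8 = 1
  <chi_5*chi_5, chi_5> = (1/8)[1*(4)*conj(2) + 1*(4)*conj(-2) + 2*(0)*conj(0) + 2*(0)*conj(0) + 2*(0)*conj(0)]
      = (1/8)[(8) + (-8) + (0) + (0) + (0)] = 0/8 = 0
Hence the multiplicities are chi_1: 1, chi_2: 1, chi_3: 1, chi_4: 1. Dimension check: dim(chi_5)*dim(chi_5) = 2*2 = 4 and sum (mult * dim) = 1*1 + 1*1 + 1*1 + 1*1 = 4.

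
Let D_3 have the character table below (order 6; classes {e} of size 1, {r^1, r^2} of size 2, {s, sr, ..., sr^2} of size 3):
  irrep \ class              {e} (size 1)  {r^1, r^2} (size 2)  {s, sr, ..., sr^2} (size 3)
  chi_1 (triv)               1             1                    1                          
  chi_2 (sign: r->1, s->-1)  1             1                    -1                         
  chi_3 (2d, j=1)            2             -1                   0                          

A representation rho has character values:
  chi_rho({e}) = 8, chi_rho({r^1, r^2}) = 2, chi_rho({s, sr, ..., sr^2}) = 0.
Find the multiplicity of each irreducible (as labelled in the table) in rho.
Multiplicities: chi_1: 2, chi_2: 2, chi_3: 2.

Argument: Use <chi_rho, chi> = (1/|G|) sum_C |C| * chi_rho(C) * conj(chi(C)) with |G| = 6 for each irreducible chi in the table:
  <chi_rho, chi_1> = (1/6)[1*(8)*conj(1) + 2*(2)*conj(1) + 3*(0)*conj(1)]
      = (1/6)[(8) + (4) + (0)] = 12/6 = 2
  <chi_rho, chi_2> = (1/6)[1*(8)*conj(1) + 2*(2)*conj(1) + 3*(0)*conj(-1)]
      = (1/6)[(8) + (4) + (0)] = 12/6 = 2
  <chi_rho, chi_3> = (1/6)[1*(8)*conj(2) + 2*(2)*conj(-1) + 3*(0)*conj(0)]
      = (1/6)[(16) + (-4) + (0)] = 12/6 = 2
Dimension check: dim(rho) = sum (mult * dim) = 2*1 + 2*1 + 2*2 = 8 = chi_rho(e) = 8.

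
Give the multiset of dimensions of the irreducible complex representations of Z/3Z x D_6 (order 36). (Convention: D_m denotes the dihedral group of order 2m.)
Dimensions: 1, 1, 1, 1, 1, 1, 1, 1, 1, 1, 1, 1, 2, 2, 2, 2, 2, 2

Proof sketch: There are 18 irreducibles (= number of conjugacy classes). Their dimensions d_i satisfy sum d_i^2 = |G| = 36: 1 + 1 + 1 + 1 + 1 + 1 + 1 + 1 + 1 + 1 + 1 + 1 + 4 + 4 + 4 + 4 + 4 + 4 = 36. (For the product with Z/3Z: each of the 3 1-dim characters of Z/3Z tensors with each irrep of D_6, giving 3 copies of each D_6-dimension.)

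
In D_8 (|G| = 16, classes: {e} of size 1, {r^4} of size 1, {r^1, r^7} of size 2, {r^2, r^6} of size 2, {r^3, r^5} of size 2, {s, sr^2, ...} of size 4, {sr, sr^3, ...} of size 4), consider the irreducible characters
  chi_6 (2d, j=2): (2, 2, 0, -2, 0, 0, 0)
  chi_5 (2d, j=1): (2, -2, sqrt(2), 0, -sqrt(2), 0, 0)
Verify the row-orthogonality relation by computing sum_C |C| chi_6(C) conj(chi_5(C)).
Sum = 0; so <chi_6, chi_5> = 0 (distinct irreducibles are orthogonal).

Proof sketch: Compute term by term over conjugacy classes (|C| * chi_6(C) * conj(chi_5(C))):
  1*(2)*conj(2) + 1*(2)*conj(-2) + 2*(0)*conj(sqrt(2)) + 2*(-2)*conj(0) + 2*(0)*conj(-sqrt(2)) + 4*(0)*conj(0) + 4*(0)*conj(0)
  = (4) + (-4) + (0) + (0) + (0) + (0) + (0)
  = 0.
Dividing by |G| = 16 gives 0/16 = 0, matching the row-orthogonality relation <chi_6, chi_5> = [chi_6 = chi_5].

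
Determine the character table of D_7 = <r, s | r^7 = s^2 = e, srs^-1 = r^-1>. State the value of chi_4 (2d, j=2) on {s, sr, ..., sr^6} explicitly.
Conjugacy classes: {e} of size 1, {r^1, r^6} of size 2, {r^2, r^5} of size 2, {r^3, r^4} of size 2, {s, sr, ..., sr^6} of size 7.
Character table:
  irrep \ class              {e} (size 1)  {r^1, r^6} (size 2)  {r^2, r^5} (size 2)  {r^3, r^4} (size 2)  {s, sr, ..., sr^6} (size 7)
  chi_1 (triv)               1             1                    1                    1                    1                          
  chi_2 (sign: r->1, s->-1)  1             1                    1                    1                    -1                         
  chi_3 (2d, j=1)            2             2*cos(2*pi/7)        -2*cos(3*pi/7)       -2*cos(pi/7)         0                          
  chi_4 (2d, j=2)            2             -2*cos(3*pi/7)       -2*cos(pi/7)         2*cos(2*pi/7)        0                          
  chi_5 (2d, j=3)            2             -2*cos(pi/7)         2*cos(2*pi/7)        -2*cos(3*pi/7)       0                          

Spot check: chi_4 (2d, j=2) on {s, sr, ..., sr^6} = 0.

Solution. D_7 has order 2*7 = 14 with 5 conjugacy classes, hence 5 irreducibles. Sum of squared dims 1 + 1 + 4 + 4 + 4 = 14 = |G|. Linear characters come from the abelianisation; the 2-dimensional irreps have character r^k -> 2*cos(2*pi*j*k/7), reflections -> 0.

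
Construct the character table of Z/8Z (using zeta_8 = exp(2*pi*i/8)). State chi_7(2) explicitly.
Character table of Z/8Z (irreps indexed chi_0,...,chi_7 with chi_k(m) = zeta_8^(k*m), zeta_8 = exp(2*pi*i/8)):
  irrep \ class  {0} (size 1)  {1} (size 1)    {2} (size 1)  {3} (size 1)    {4} (size 1)  {5} (size 1)    {6} (size 1)  {7} (size 1)  
  chi_0          1             1               1             1               1             1               1             1             
  chi_1          1             exp(I*pi/4)     I             exp(3*I*pi/4)   -1            exp(-3*I*pi/4)  -I            exp(-I*pi/4)  
  chi_2          1             I               -1            -I              1             I               -1            -I            
  chi_3          1             exp(3*I*pi/4)   -I            exp(I*pi/4)     -1            exp(-I*pi/4)    I             exp(-3*I*pi/4)
  chi_4          1             -1              1             -1              1             -1              1             -1            
  chi_5          1             exp(-3*I*pi/4)  I             exp(-I*pi/4)    -1            exp(I*pi/4)     -I            exp(3*I*pi/4) 
  chi_6          1             -I              -1            I               1             -I              -1            I             
  chi_7          1             exp(-I*pi/4)    -I            exp(-3*I*pi/4)  -1            exp(3*I*pi/4)   I             exp(I*pi/4)   

Spot check: chi_7(2) = zeta_8^(7*2) = zeta_8^14 = -I.

Proof sketch: Z/8Z is abelian, so all 8 irreducible complex representations are 1-dimensional. They are given by chi_k(m) = zeta_8^(k*m) for k = 0,...,7. Row orthogonality: sum_m chi_k(m) conj(chi_l(m)) = 8 * [k = l].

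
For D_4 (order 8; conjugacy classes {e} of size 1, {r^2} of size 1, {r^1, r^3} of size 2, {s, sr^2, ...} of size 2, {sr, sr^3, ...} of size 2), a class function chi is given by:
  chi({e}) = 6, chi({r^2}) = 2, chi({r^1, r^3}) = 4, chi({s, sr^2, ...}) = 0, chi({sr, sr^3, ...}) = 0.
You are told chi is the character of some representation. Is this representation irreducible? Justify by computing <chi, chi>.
Not irreducible (reducible): <chi, chi> = 9 > 1.

Details: <chi, chi> = (1/|G|) sum_C |C| * |chi(C)|^2 = (1/8)[1*|6|^2 + 1*|2|^2 + 2*|4|^2 + 2*|0|^2 + 2*|0|^2]
  = (1/8)[(36) + (4) + (32) + (0) + (0)] = 72/8 = 9.
A character is irreducible iff <chi, chi> = 1, so this representation is reducible.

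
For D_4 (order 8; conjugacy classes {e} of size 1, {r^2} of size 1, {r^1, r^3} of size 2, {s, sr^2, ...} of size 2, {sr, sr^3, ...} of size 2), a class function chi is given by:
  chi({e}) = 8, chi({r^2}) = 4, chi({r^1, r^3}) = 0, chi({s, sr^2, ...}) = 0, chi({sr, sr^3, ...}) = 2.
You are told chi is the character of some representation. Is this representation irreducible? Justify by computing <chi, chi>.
Not irreducible (reducible): <chi, chi> = 11 > 1.

<chi, chi> = (1/|G|) sum_C |C| * |chi(C)|^2 = (1/8)[1*|8|^2 + 1*|4|^2 + 2*|0|^2 + 2*|0|^2 + 2*|2|^2]
  = (1/8)[(64) + (16) + (0) + (0) + (8)] = 88/8 = 11.
A character is irreducible iff <chi, chi> = 1, so this representation is reducible.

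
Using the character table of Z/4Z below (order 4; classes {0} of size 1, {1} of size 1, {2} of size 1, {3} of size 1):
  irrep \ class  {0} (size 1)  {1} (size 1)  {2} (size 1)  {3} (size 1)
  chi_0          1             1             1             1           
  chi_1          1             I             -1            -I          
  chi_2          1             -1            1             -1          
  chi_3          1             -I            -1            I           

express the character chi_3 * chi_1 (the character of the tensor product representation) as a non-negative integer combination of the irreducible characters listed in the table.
chi_3 tensor chi_1 = chi_0 (all other irreducibles have multiplicity 0).

The character of a tensor product is the pointwise product (chi_3 * chi_1)(C) = chi_3(C) * chi_1(C):
  {0}: (1)*(1), {1}: (-I)*(I), {2}: (-1)*(-1), {3}: (I)*(-I)
so (chi_3 * chi_1) takes values
  {0} -> 1, {1} -> 1, {2} -> 1, {3} -> 1.
Now take the inner product of this character with each irreducible chi from the table, <chi_3*chi_1, chi> = (1/4) sum_C |C| (chi_3*chi_1)(C) conj(chi(C)):
  <chi_3*chi_1, chi_0> = (1/4)[1*(1)*conj(1) + 1*(1)*conj(1) + 1*(1)*conj(1) + 1*(1)*conj(1)]
      = (1/4)[(1) + (1) + (1) + (1)] = 4/4 = 1
  <chi_3*chi_1, chi_1> = (1/4)[1*(1)*conj(1) + 1*(1)*conj(I) + 1*(1)*conj(-1) + 1*(1)*conj(-I)]
      = (1/4)[(1) + (-I) + (-1) + (I)] = 0/4 = 0
  <chi_3*chi_1, chi_2> = (1/4)[1*(1)*conj(1) + 1*(1)*conj(-1) + 1*(1)*conj(1) + 1*(1)*conj(-1)]
      = (1/4)[(1) + (-1) + (1) + (-1)] = 0/4 = 0
  <chi_3*chi_1, chi_3> = (1/4)[1*(1)*conj(1) + 1*(1)*conj(-I) + 1*(1)*conj(-1) + 1*(1)*conj(I)]
      = (1/4)[(1) + (I) + (-1) + (-I)] = 0/4 = 0
(Exp terms are combined using exp(i*s)*conj(exp(i*t)) = exp(i*(s-t)), and sums of them are collapsed using the identity that for every m > 1 the m distinct m-th roots of unity sum to 0, e.g. 1 + exp(2*I*pi/3) + exp(-2*I*pi/3) = 0.)
Hence the multiplicities are chi_0: 1. Dimension check: dim(chi_3)*dim(chi_1) = 1*1 = 1 and sum (mult * dim) = 1*1 = 1.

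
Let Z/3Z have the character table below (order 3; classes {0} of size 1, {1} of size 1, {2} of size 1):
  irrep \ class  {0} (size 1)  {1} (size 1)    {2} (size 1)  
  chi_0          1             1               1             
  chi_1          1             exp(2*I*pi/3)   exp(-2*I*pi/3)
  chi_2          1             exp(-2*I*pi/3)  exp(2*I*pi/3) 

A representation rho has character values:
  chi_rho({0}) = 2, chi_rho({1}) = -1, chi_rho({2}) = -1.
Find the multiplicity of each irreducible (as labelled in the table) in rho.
Multiplicities: chi_0: 0, chi_1: 1, chi_2: 1.

Reasoning: Use <chi_rho, chi> = (1/|G|) sum_C |C| * chi_rho(C) * conj(chi(C)) with |G| = 3 for each irreducible chi in the table:
  <chi_rho, chi_0> = (1/3)[1*(2)*conj(1) + 1*(-1)*conj(1) + 1*(-1)*conj(1)]
      = (1/3)[(2) + (-1) + (-1)] = 0/3 = 0
  <chi_rho, chi_1> = (1/3)[1*(2)*conj(1) + 1*(-1)*conj(exp(2*I*pi/3)) + 1*(-1)*conj(exp(-2*I*pi/3))]
      = (1/3)[(2) + (1 + exp(2*I*pi/3)) + (1 + exp(-2*I*pi/3))] = 3/3 = 1
  <chi_rho, chi_2> = (1/3)[1*(2)*conj(1) + 1*(-1)*conj(exp(-2*I*pi/3)) + 1*(-1)*conj(exp(2*I*pi/3))]
      = (1/3)[(2) + (1 + exp(-2*I*pi/3)) + (1 + exp(2*I*pi/3))] = 3/3 = 1
(Exp terms are combined using exp(i*s)*conj(exp(i*t)) = exp(i*(s-t)), and sums of them are collapsed using the identity that for every m > 1 the m distinct m-th roots of unity sum to 0, e.g. 1 + exp(2*I*pi/3) + exp(-2*I*pi/3) = 0.)
Dimension check: dim(rho) = sum (mult * dim) = 0*1 + 1*1 + 1*1 = 2 = chi_rho(e) = 2.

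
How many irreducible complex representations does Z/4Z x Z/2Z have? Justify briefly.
8

Why: The number of irreducible complex representations of a finite group equals its number of conjugacy classes. Z/4Z x Z/2Z is abelian of order 8, so every element is its own conjugacy class: 8 classes, so Z/4Z x Z/2Z (order 8) has exactly 8 irreducible complex representations.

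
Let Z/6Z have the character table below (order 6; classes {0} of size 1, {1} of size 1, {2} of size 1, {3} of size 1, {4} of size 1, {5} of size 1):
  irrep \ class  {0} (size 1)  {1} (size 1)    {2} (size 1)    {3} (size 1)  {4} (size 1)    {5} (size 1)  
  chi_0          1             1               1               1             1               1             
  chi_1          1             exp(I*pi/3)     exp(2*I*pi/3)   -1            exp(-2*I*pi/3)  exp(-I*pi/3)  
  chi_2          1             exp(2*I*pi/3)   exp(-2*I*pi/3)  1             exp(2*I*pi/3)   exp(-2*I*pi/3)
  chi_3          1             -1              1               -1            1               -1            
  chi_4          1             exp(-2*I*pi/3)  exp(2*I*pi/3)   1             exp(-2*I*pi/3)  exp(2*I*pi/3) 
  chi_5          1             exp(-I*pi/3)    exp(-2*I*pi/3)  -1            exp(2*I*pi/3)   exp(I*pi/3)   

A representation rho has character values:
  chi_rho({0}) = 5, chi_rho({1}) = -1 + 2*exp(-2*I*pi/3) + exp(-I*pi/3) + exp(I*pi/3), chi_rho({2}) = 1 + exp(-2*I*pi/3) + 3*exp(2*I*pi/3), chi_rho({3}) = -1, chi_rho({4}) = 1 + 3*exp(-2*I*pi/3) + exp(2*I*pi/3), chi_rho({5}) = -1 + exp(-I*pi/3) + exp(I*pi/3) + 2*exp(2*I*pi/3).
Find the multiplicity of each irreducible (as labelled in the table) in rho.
Multiplicities: chi_0: 0, chi_1: 1, chi_2: 0, chi_3: 1, chi_4: 2, chi_5: 1.

Working: Use <chi_rho, chi> = (1/|G|) sum_C |C| * chi_rho(C) * conj(chi(C)) with |G| = 6 for each irreducible chi in the table:
  <chi_rho, chi_0> = (1/6)[1*(5)*conj(1) + 1*(-1 + 2*exp(-2*I*pi/3) + exp(-I*pi/3) + exp(I*pi/3))*conj(1) + 1*(1 + exp(-2*I*pi/3) + 3*exp(2*I*pi/3))*conj(1) + 1*(-1)*conj(1) + 1*(1 + 3*exp(-2*I*pi/3) + exp(2*I*pi/3))*conj(1) + 1*(-1 + exp(-I*pi/3) + exp(I*pi/3) + 2*exp(2*I*pi/3))*conj(1)]
      = (1/6)[(5) + (-1 + 2*exp(-2*I*pi/3) + exp(-I*pi/3) + exp(I*pi/3)) + (1 + exp(-2*I*pi/3) + 3*exp(2*I*pi/3)) + (-1) + (1 + 3*exp(-2*I*pi/3) + exp(2*I*pi/3)) + (-1 + exp(-I*pi/3) + exp(I*pi/3) + 2*exp(2*I*pi/3))] = 0/6 = 0
  <chi_rho, chi_1> = (1/6)[1*(5)*conj(1) + 1*(-1 + 2*exp(-2*I*pi/3) + exp(-I*pi/3) + exp(I*pi/3))*conj(exp(I*pi/3)) + 1*(1 + exp(-2*I*pi/3) + 3*exp(2*I*pi/3))*conj(exp(2*I*pi/3)) + 1*(-1)*conj(-1) + 1*(1 + 3*exp(-2*I*pi/3) + exp(2*I*pi/3))*conj(exp(-2*I*pi/3)) + 1*(-1 + exp(-I*pi/3) + exp(I*pi/3) + 2*exp(2*I*pi/3))*conj(exp(-I*pi/3))]
      = (1/6)[(5) + (-2) + (2) + (1) + (2) + (-2)] = 6/6 = 1
  <chi_rho, chi_2> = (1/6)[1*(5)*conj(1) + 1*(-1 + 2*exp(-2*I*pi/3) + exp(-I*pi/3) + exp(I*pi/3))*conj(exp(2*I*pi/3)) + 1*(1 + exp(-2*I*pi/3) + 3*exp(2*I*pi/3))*conj(exp(-2*I*pi/3)) + 1*(-1)*conj(1) + 1*(1 + 3*exp(-2*I*pi/3) + exp(2*I*pi/3))*conj(exp(2*I*pi/3)) + 1*(-1 + exp(-I*pi/3) + exp(I*pi/3) + 2*exp(2*I*pi/3))*conj(exp(-2*I*pi/3))]
      = (1/6)[(5) + (-1 + exp(-I*pi/3) - exp(-2*I*pi/3) + 2*exp(2*I*pi/3)) + (1 + 3*exp(-2*I*pi/3) + exp(2*I*pi/3)) + (-1) + (1 + exp(-2*I*pi/3) + 3*exp(2*I*pi/3)) + (-1 + 2*exp(-2*I*pi/3) - exp(2*I*pi/3) + exp(I*pi/3))] = 0/6 = 0
  <chi_rho, chi_3> = (1/6)[1*(5)*conj(1) + 1*(-1 + 2*exp(-2*I*pi/3) + exp(-I*pi/3) + exp(I*pi/3))*conj(-1) + 1*(1 + exp(-2*I*pi/3) + 3*exp(2*I*pi/3))*conj(1) + 1*(-1)*conj(-1) + 1*(1 + 3*exp(-2*I*pi/3) + exp(2*I*pi/3))*conj(1) + 1*(-1 + exp(-I*pi/3) + exp(I*pi/3) + 2*exp(2*I*pi/3))*conj(-1)]
      = (1/6)[(5) + (1 - exp(I*pi/3) - exp(-I*pi/3) - 2*exp(-2*I*pi/3)) + (1 + exp(-2*I*pi/3) + 3*exp(2*I*pi/3)) + (1) + (1 + 3*exp(-2*I*pi/3) + exp(2*I*pi/3)) + (1 - 2*exp(2*I*pi/3) - exp(I*pi/3) - exp(-I*pi/3))] = 6/6 = 1
  <chi_rho, chi_4> = (1/6)[1*(5)*conj(1) + 1*(-1 + 2*exp(-2*I*pi/3) + exp(-I*pi/3) + exp(I*pi/3))*conj(exp(-2*I*pi/3)) + 1*(1 + exp(-2*I*pi/3) + 3*exp(2*I*pi/3))*conj(exp(2*I*pi/3)) + 1*(-1)*conj(1) + 1*(1 + 3*exp(-2*I*pi/3) + exp(2*I*pi/3))*conj(exp(-2*I*pi/3)) + 1*(-1 + exp(-I*pi/3) + exp(I*pi/3) + 2*exp(2*I*pi/3))*conj(exp(2*I*pi/3))]
      = (1/6)[(5) + (2) + (2) + (-1) + (2) + (2)] = 12/6 = 2
  <chi_rho, chi_5> = (1/6)[1*(5)*conj(1) + 1*(-1 + 2*exp(-2*I*pi/3) + exp(-I*pi/3) + exp(I*pi/3))*conj(exp(-I*pi/3)) + 1*(1 + exp(-2*I*pi/3) + 3*exp(2*I*pi/3))*conj(exp(-2*I*pi/3)) + 1*(-1)*conj(-1) + 1*(1 + 3*exp(-2*I*pi/3) + exp(2*I*pi/3))*conj(exp(2*I*pi/3)) + 1*(-1 + exp(-I*pi/3) + exp(I*pi/3) + 2*exp(2*I*pi/3))*conj(exp(I*pi/3))]
      = (1/6)[(5) + (1 + 2*exp(-I*pi/3) - exp(I*pi/3) + exp(2*I*pi/3)) + (1 + 3*exp(-2*I*pi/3) + exp(2*I*pi/3)) + (1) + (1 + exp(-2*I*pi/3) + 3*exp(2*I*pi/3)) + (1 + exp(-2*I*pi/3) - exp(-I*pi/3) + 2*exp(I*pi/3))] = 6/6 = 1
(Exp terms are combined using exp(i*s)*conj(exp(i*t)) = exp(i*(s-t)), and sums of them are collapsed using the identity that for every m > 1 the m distinct m-th roots of unity sum to 0, e.g. 1 + exp(2*I*pi/3) + exp(-2*I*pi/3) = 0.)
Dimension check: dim(rho) = sum (mult * dim) = 0*1 + 1*1 + 0*1 + 1*1 + 2*1 + 1*1 = 5 = chi_rho(e) = 5.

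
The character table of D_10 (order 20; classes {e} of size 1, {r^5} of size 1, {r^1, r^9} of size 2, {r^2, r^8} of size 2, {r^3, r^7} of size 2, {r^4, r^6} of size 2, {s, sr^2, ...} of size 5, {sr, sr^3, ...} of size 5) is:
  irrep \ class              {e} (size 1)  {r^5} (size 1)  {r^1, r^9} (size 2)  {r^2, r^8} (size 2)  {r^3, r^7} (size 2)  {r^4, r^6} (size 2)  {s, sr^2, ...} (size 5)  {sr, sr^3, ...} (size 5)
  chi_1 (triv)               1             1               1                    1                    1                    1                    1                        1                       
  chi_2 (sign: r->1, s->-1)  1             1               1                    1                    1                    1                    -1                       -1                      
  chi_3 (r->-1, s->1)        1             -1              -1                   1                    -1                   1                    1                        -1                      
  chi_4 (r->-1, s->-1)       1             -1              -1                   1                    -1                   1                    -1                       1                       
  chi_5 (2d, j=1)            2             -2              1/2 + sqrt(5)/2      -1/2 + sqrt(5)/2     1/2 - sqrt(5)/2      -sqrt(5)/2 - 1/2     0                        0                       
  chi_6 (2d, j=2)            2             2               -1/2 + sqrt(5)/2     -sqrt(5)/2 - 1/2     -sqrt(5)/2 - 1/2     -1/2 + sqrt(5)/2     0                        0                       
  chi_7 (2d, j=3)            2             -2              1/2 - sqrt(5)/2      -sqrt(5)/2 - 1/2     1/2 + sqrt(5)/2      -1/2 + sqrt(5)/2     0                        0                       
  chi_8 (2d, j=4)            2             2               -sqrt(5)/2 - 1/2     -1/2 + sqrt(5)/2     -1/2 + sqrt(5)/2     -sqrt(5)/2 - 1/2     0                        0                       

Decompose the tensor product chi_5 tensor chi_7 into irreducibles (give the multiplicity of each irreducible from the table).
chi_5 tensor chi_7 = chi_6 + chi_8 (all other irreducibles have multiplicity 0).

The character of a tensor product is the pointwise product (chi_5 * chi_7)(C) = chi_5(C) * chi_7(C):
  {e}: (2)*(2), {r^5}: (-2)*(-2), {r^1, r^9}: (1/2 + sqrt(5)/2)*(1/2 - sqrt(5)/2), {r^2, r^8}: (-1/2 + sqrt(5)/2)*(-sqrt(5)/2 - 1/2), {r^3, r^7}: (1/2 - sqrt(5)/2)*(1/2 + sqrt(5)/2), {r^4, r^6}: (-sqrt(5)/2 - 1/2)*(-1/2 + sqrt(5)/2), {s, sr^2, ...}: (0)*(0), {sr, sr^3, ...}: (0)*(0)
so (chi_5 * chi_7) takes values
  {e} -> 4, {r^5} -> 4, {r^1, r^9} -> -1, {r^2, r^8} -> -1, {r^3, r^7} -> -1, {r^4, r^6} -> -1, {s, sr^2, ...} -> 0, {sr, sr^3, ...} -> 0.
Now take the inner product of this character with each irreducible chi from the table, <chi_5*chi_7, chi> = (1/20) sum_C |C| (chi_5*chi_7)(C) conj(chi(C)):
  <chi_5*chi_7, chi_1> = (1/20)[1*(4)*conj(1) + 1*(4)*conj(1) + 2*(-1)*conj(1) + 2*(-1)*conj(1) + 2*(-1)*conj(1) + 2*(-1)*conj(1) + 5*(0)*conj(1) + 5*(0)*conj(1)]
      = (1/20)[(4) + (4) + (-2) + (-2) + (-2) + (-2) + (0) + (0)] = 0/20 = 0
  <chi_5*chi_7, chi_2> = (1/20)[1*(4)*conj(1) + 1*(4)*conj(1) + 2*(-1)*conj(1) + 2*(-1)*conj(1) + 2*(-1)*conj(1) + 2*(-1)*conj(1) + 5*(0)*conj(-1) + 5*(0)*conj(-1)]
      = (1/20)[(4) + (4) + (-2) + (-2) + (-2) + (-2) + (0) + (0)] = 0/20 = 0
  <chi_5*chi_7, chi_3> = (1/20)[1*(4)*conj(1) + 1*(4)*conj(-1) + 2*(-1)*conj(-1) + 2*(-1)*conj(1) + 2*(-1)*conj(-1) + 2*(-1)*conj(1) + 5*(0)*conj(1) + 5*(0)*conj(-1)]
      = (1/20)[(4) + (-4) + (2) + (-2) + (2) + (-2) + (0) + (0)] = 0/20 = 0
  <chi_5*chi_7, chi_4> = (1/20)[1*(4)*conj(1) + 1*(4)*conj(-1) + 2*(-1)*conj(-1) + 2*(-1)*conj(1) + 2*(-1)*conj(-1) + 2*(-1)*conj(1) + 5*(0)*conj(-1) + 5*(0)*conj(1)]
      = (1/20)[(4) + (-4) + (2) + (-2) + (2) + (-2) + (0) + (0)] = 0/20 = 0
  <chi_5*chi_7, chi_5> = (1/20)[1*(4)*conj(2) + 1*(4)*conj(-2) + 2*(-1)*conj(1/2 + sqrt(5)/2) + 2*(-1)*conj(-1/2 + sqrt(5)/2) + 2*(-1)*conj(1/2 - sqrt(5)/2) + 2*(-1)*conj(-sqrt(5)/2 - 1/2) + 5*(0)*conj(0) + 5*(0)*conj(0)]
      = (1/20)[(8) + (-8) + (-sqrt(5) - 1) + (1 - sqrt(5)) + (-1 + sqrt(5)) + (1 + sqrt(5)) + (0) + (0)] = 0/20 = 0
  <chi_5*chi_7, chi_6> = (1/20)[1*(4)*conj(2) + 1*(4)*conj(2) + 2*(-1)*conj(-1/2 + sqrt(5)/2) + 2*(-1)*conj(-sqrt(5)/2 - 1/2) + 2*(-1)*conj(-sqrt(5)/2 - 1/2) + 2*(-1)*conj(-1/2 + sqrt(5)/2) + 5*(0)*conj(0) + 5*(0)*conj(0)]
      = (1/20)[(8) + (8) + (1 - sqrt(5)) + (1 + sqrt(5)) + (1 + sqrt(5)) + (1 - sqrt(5)) + (0) + (0)] = 20/20 = 1
  <chi_5*chi_7, chi_7> = (1/20)[1*(4)*conj(2) + 1*(4)*conj(-2) + 2*(-1)*conj(1/2 - sqrt(5)/2) + 2*(-1)*conj(-sqrt(5)/2 - 1/2) + 2*(-1)*conj(1/2 + sqrt(5)/2) + 2*(-1)*conj(-1/2 + sqrt(5)/2) + 5*(0)*conj(0) + 5*(0)*conj(0)]
      = (1/20)[(8) + (-8) + (-1 + sqrt(5)) + (1 + sqrt(5)) + (-sqrt(5) - 1) + (1 - sqrt(5)) + (0) + (0)] = 0/20 = 0
  <chi_5*chi_7, chi_8> = (1/20)[1*(4)*conj(2) + 1*(4)*conj(2) + 2*(-1)*conj(-sqrt(5)/2 - 1/2) + 2*(-1)*conj(-1/2 + sqrt(5)/2) + 2*(-1)*conj(-1/2 + sqrt(5)/2) + 2*(-1)*conj(-sqrt(5)/2 - 1/2) + 5*(0)*conj(0) + 5*(0)*conj(0)]
      = (1/20)[(8) + (8) + (1 + sqrt(5)) + (1 - sqrt(5)) + (1 - sqrt(5)) + (1 + sqrt(5)) + (0) + (0)] = 20/20 = 1
Hence the multiplicities are chi_6: 1, chi_8: 1. Dimension check: dim(chi_5)*dim(chi_7) = 2*2 = 4 and sum (mult * dim) = 1*2 + 1*2 = 4.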